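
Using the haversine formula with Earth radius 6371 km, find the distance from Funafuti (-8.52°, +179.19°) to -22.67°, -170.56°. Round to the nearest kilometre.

Δλ = -170.56 − 179.19 = -349.75°; wrapped into (−180°, 180°]: 10.25°.
Δφ = -22.67 − -8.52 = -14.15°.
a = sin²(Δφ/2) + cos φ₁ · cos φ₂ · sin²(Δλ/2) = 0.022452.
c = 2·atan2(√a, √(1−a)) = 0.30082 rad → d = 6371·c ≈ 1916.49 km.

1916 km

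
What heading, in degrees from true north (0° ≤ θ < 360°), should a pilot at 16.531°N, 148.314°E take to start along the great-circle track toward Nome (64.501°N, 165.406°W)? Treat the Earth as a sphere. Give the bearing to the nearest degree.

Δλ = -165.406 − 148.314 = -313.720°; wrapped into (−180°, 180°]: 46.280°.
θ = atan2( sin Δλ · cos φ₂ , cos φ₁ · sin φ₂ − sin φ₁ · cos φ₂ · cos Δλ )
  = atan2(0.31113, 0.78063) = 21.730° → normalised to [0°, 360°): 21.730°.

22°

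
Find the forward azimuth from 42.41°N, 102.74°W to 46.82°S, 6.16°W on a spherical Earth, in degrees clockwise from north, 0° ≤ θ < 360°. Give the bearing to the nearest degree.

Δλ = -6.16 − -102.74 = 96.58°.
θ = atan2( sin Δλ · cos φ₂ , cos φ₁ · sin φ₂ − sin φ₁ · cos φ₂ · cos Δλ )
  = atan2(0.67979, -0.48552) = 125.535° → normalised to [0°, 360°): 125.535°.

126°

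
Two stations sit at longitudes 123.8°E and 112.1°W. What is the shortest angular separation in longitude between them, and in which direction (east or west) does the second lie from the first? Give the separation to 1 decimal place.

124.1° east

Raw difference: -112.1 − 123.8 = -235.9°.
Normalise into (−180°, 180°]: -235.9° + 360° = 124.1°.
Positive ⇒ the second point lies to the east; separation 124.1°.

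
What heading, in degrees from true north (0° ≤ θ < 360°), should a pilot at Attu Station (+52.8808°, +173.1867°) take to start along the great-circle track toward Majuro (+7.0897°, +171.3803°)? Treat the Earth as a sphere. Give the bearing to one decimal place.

Δλ = 171.3803 − 173.1867 = -1.8064°.
θ = atan2( sin Δλ · cos φ₂ , cos φ₁ · sin φ₂ − sin φ₁ · cos φ₂ · cos Δλ )
  = atan2(-0.03128, -0.71641) = -177.500° → normalised to [0°, 360°): 182.500°.

182.5°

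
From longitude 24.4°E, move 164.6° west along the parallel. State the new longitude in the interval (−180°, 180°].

140.2°W

Start at +24.4°; shift −164.6° → -140.2°.
-140.2° already lies in (−180°, 180°].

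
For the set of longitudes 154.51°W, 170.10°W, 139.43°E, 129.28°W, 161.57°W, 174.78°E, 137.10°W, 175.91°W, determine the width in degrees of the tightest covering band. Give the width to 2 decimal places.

Sort the longitudes: -175.91°, -170.10°, -161.57°, -154.51°, -137.10°, -129.28°, +139.43°, +174.78°.
Eastward gaps between consecutive values (wrapping around): 5.81°, 8.53°, 7.06°, 17.41°, 7.82°, 268.71°, 35.35°, 9.31°.
Largest gap = 268.71° ⇒ minimal covering band is its complement: 360° − 268.71° = 91.29°.
Band runs from +139.43° eastward to -129.28°, crossing the antimeridian.

91.29°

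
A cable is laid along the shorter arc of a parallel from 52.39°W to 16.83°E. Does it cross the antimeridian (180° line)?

No

Signed shortest Δλ = ((16.83 − -52.39 + 180) mod 360) − 180 = 69.22°.
Going east by 69.22° from -52.39° reaches +16.83° without touching 180°.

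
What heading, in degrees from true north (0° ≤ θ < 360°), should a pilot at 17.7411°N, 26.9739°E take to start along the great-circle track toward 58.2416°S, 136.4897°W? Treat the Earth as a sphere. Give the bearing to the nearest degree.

Δλ = -136.4897 − 26.9739 = -163.4636°.
θ = atan2( sin Δλ · cos φ₂ , cos φ₁ · sin φ₂ − sin φ₁ · cos φ₂ · cos Δλ )
  = atan2(-0.14981, -0.65609) = -167.138° → normalised to [0°, 360°): 192.862°.

193°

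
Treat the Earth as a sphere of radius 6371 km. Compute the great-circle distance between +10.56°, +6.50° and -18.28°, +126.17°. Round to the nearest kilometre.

13488 km

Δλ = 126.17 − 6.50 = 119.67°.
Δφ = -18.28 − 10.56 = -28.84°.
a = sin²(Δφ/2) + cos φ₁ · cos φ₂ · sin²(Δλ/2) = 0.759773.
c = 2·atan2(√a, √(1−a)) = 2.11712 rad → d = 6371·c ≈ 13488.15 km.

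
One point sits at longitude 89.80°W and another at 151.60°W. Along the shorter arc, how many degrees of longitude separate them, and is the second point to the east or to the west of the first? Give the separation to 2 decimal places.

Raw difference: -151.60 − -89.80 = -61.8°.
Normalise into (−180°, 180°]: -61.8° stays -61.8°.
Negative ⇒ the second point lies to the west; separation 61.80°.

61.80° west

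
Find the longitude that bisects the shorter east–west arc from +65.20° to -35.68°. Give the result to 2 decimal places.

Signed shortest Δλ from +65.20° to -35.68° is -100.88°.
Midpoint longitude = +65.20° + (-100.88°)/2 = +65.20° − 50.44° = +14.76°.

+14.76°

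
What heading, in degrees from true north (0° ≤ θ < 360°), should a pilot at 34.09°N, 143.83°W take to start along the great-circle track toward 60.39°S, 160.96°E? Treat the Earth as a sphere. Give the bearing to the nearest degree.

Δλ = 160.96 − -143.83 = 304.79°; wrapped into (−180°, 180°]: -55.21°.
θ = atan2( sin Δλ · cos φ₂ , cos φ₁ · sin φ₂ − sin φ₁ · cos φ₂ · cos Δλ )
  = atan2(-0.40577, -0.87802) = -155.196° → normalised to [0°, 360°): 204.804°.

205°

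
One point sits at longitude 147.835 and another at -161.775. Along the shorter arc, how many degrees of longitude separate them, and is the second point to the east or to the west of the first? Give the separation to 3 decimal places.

Raw difference: -161.775 − 147.835 = -309.61°.
Normalise into (−180°, 180°]: -309.61° + 360° = 50.39°.
Positive ⇒ the second point lies to the east; separation 50.390°.

50.390° east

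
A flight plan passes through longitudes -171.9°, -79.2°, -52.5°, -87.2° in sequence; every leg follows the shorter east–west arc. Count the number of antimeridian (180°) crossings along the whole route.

Leg 1: -171.9° → -79.2°, shortest Δλ = 92.7° (east) — does not cross 180°.
Leg 2: -79.2° → -52.5°, shortest Δλ = 26.7° (east) — does not cross 180°.
Leg 3: -52.5° → -87.2°, shortest Δλ = -34.7° (west) — does not cross 180°.
Total crossings: 0.

0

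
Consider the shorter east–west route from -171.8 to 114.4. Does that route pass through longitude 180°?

Yes

Naïve |114.4 − -171.8| = 286.2° > 180°, so the shorter arc goes the other way round — across 180°.
Signed shortest Δλ = ((114.4 − -171.8 + 180) mod 360) − 180 = -73.8°.
Going west by 73.8° from -171.8° passes through 180° before reaching +114.4°.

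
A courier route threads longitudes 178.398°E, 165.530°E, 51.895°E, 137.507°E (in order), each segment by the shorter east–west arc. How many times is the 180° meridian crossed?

0

Leg 1: +178.398° → +165.530°, shortest Δλ = -12.868° (west) — does not cross 180°.
Leg 2: +165.530° → +51.895°, shortest Δλ = -113.635° (west) — does not cross 180°.
Leg 3: +51.895° → +137.507°, shortest Δλ = 85.612° (east) — does not cross 180°.
Total crossings: 0.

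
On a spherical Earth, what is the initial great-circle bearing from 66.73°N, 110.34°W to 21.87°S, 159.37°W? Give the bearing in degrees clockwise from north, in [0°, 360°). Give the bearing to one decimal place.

224.8°

Δλ = -159.37 − -110.34 = -49.03°.
θ = atan2( sin Δλ · cos φ₂ , cos φ₁ · sin φ₂ − sin φ₁ · cos φ₂ · cos Δλ )
  = atan2(-0.70071, -0.70614) = -135.221° → normalised to [0°, 360°): 224.779°.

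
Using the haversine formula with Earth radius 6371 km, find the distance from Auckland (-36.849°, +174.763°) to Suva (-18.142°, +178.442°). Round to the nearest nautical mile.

1140 nmi

Δλ = 178.442 − 174.763 = 3.679°.
Δφ = -18.142 − -36.849 = 18.707°.
a = sin²(Δφ/2) + cos φ₁ · cos φ₂ · sin²(Δλ/2) = 0.027198.
c = 2·atan2(√a, √(1−a)) = 0.33135 rad → d = 6371·c ≈ 2111.03 km ≈ 1139.87 nmi.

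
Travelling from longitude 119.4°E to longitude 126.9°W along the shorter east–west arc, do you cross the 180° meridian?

Naïve |-126.9 − 119.4| = 246.3° > 180°, so the shorter arc goes the other way round — across 180°.
Signed shortest Δλ = ((-126.9 − 119.4 + 180) mod 360) − 180 = 113.7°.
Going east by 113.7° from +119.4° passes through 180° before reaching -126.9°.

Yes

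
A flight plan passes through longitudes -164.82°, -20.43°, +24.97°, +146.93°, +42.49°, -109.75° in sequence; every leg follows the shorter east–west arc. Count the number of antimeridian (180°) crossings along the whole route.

Leg 1: -164.82° → -20.43°, shortest Δλ = 144.39° (east) — does not cross 180°.
Leg 2: -20.43° → +24.97°, shortest Δλ = 45.4° (east) — does not cross 180°.
Leg 3: +24.97° → +146.93°, shortest Δλ = 121.96° (east) — does not cross 180°.
Leg 4: +146.93° → +42.49°, shortest Δλ = -104.44° (west) — does not cross 180°.
Leg 5: +42.49° → -109.75°, shortest Δλ = -152.24° (west) — does not cross 180°.
Total crossings: 0.

0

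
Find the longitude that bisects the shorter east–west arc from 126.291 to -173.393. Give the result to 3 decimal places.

+156.449°

Signed shortest Δλ from +126.291° to -173.393° is +60.316°.
Midpoint longitude = +126.291° + (+60.316°)/2 = +126.291° + 30.158° = +156.449°.
(The naïve average (+126.291 + -173.393)/2 = -23.551° is on the wrong side of the globe.)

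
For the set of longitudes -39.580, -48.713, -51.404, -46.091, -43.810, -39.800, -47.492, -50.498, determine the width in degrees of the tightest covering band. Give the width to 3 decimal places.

11.824°

Sort the longitudes: -51.404°, -50.498°, -48.713°, -47.492°, -46.091°, -43.810°, -39.800°, -39.580°.
Eastward gaps between consecutive values (wrapping around): 0.906°, 1.785°, 1.221°, 1.401°, 2.281°, 4.010°, 0.220°, 348.176°.
Largest gap = 348.176° ⇒ minimal covering band is its complement: 360° − 348.176° = 11.824°.
Band runs from -51.404° eastward to -39.580°.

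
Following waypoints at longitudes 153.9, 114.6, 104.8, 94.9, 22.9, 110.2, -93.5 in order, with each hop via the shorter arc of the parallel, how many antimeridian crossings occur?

Leg 1: +153.9° → +114.6°, shortest Δλ = -39.3° (west) — does not cross 180°.
Leg 2: +114.6° → +104.8°, shortest Δλ = -9.8° (west) — does not cross 180°.
Leg 3: +104.8° → +94.9°, shortest Δλ = -9.9° (west) — does not cross 180°.
Leg 4: +94.9° → +22.9°, shortest Δλ = -72.0° (west) — does not cross 180°.
Leg 5: +22.9° → +110.2°, shortest Δλ = 87.3° (east) — does not cross 180°.
Leg 6: +110.2° → -93.5°, shortest Δλ = 156.3° (east) — crosses 180°.
Total crossings: 1.

1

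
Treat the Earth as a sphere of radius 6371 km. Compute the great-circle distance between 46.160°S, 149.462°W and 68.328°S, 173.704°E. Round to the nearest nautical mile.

Δλ = 173.704 − -149.462 = 323.166°; wrapped into (−180°, 180°]: -36.834°.
Δφ = -68.328 − -46.160 = -22.168°.
a = sin²(Δφ/2) + cos φ₁ · cos φ₂ · sin²(Δλ/2) = 0.062490.
c = 2·atan2(√a, √(1−a)) = 0.50532 rad → d = 6371·c ≈ 3219.39 km ≈ 1738.33 nmi.

1738 nmi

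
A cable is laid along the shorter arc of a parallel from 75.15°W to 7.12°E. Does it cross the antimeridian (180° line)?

Signed shortest Δλ = ((7.12 − -75.15 + 180) mod 360) − 180 = 82.27°.
Going east by 82.27° from -75.15° reaches +7.12° without touching 180°.

No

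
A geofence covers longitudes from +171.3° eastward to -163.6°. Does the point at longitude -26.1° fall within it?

Band width going east from +171.3° to -163.6°: ((-163.6 − 171.3) mod 360) = 25.1°.
Offset of -26.1° east of the west edge: ((-26.1 − 171.3) mod 360) = 162.6°.
162.6° > 25.1° ⇒ outside.

No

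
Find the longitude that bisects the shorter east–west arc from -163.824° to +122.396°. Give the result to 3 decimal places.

Signed shortest Δλ from -163.824° to +122.396° is -73.780°.
Midpoint longitude = -163.824° + (-73.780°)/2 = -163.824° − 36.890° = -200.714°.
Normalise into (−180°, 180°]: +159.286°.
(The naïve average (-163.824 + +122.396)/2 = -20.714° is on the wrong side of the globe.)

+159.286°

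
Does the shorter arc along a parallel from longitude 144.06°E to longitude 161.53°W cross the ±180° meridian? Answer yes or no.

Naïve |-161.53 − 144.06| = 305.59° > 180°, so the shorter arc goes the other way round — across 180°.
Signed shortest Δλ = ((-161.53 − 144.06 + 180) mod 360) − 180 = 54.41°.
Going east by 54.41° from +144.06° passes through 180° before reaching -161.53°.

Yes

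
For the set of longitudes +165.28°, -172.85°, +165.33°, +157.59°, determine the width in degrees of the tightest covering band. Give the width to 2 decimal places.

29.56°

Sort the longitudes: -172.85°, +157.59°, +165.28°, +165.33°.
Eastward gaps between consecutive values (wrapping around): 330.44°, 7.69°, 0.05°, 21.82°.
Largest gap = 330.44° ⇒ minimal covering band is its complement: 360° − 330.44° = 29.56°.
Band runs from +157.59° eastward to -172.85°, crossing the antimeridian.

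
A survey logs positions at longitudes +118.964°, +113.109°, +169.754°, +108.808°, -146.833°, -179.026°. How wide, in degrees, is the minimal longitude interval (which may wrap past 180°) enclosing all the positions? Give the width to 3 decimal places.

104.359°

Sort the longitudes: -179.026°, -146.833°, +108.808°, +113.109°, +118.964°, +169.754°.
Eastward gaps between consecutive values (wrapping around): 32.193°, 255.641°, 4.301°, 5.855°, 50.790°, 11.220°.
Largest gap = 255.641° ⇒ minimal covering band is its complement: 360° − 255.641° = 104.359°.
Band runs from +108.808° eastward to -146.833°, crossing the antimeridian.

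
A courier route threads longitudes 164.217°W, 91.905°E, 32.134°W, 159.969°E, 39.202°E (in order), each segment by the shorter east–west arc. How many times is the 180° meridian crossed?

Leg 1: -164.217° → +91.905°, shortest Δλ = -103.878° (west) — crosses 180°.
Leg 2: +91.905° → -32.134°, shortest Δλ = -124.039° (west) — does not cross 180°.
Leg 3: -32.134° → +159.969°, shortest Δλ = -167.897° (west) — crosses 180°.
Leg 4: +159.969° → +39.202°, shortest Δλ = -120.767° (west) — does not cross 180°.
Total crossings: 2.

2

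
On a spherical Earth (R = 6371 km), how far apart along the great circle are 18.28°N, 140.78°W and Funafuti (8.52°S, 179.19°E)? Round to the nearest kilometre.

5308 km

Δλ = 179.19 − -140.78 = 319.97°; wrapped into (−180°, 180°]: -40.03°.
Δφ = -8.52 − 18.28 = -26.80°.
a = sin²(Δφ/2) + cos φ₁ · cos φ₂ · sin²(Δλ/2) = 0.163714.
c = 2·atan2(√a, √(1−a)) = 0.83312 rad → d = 6371·c ≈ 5307.79 km.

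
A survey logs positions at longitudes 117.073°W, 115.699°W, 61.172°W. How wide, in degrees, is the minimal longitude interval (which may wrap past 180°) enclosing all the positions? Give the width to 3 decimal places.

55.901°

Sort the longitudes: -117.073°, -115.699°, -61.172°.
Eastward gaps between consecutive values (wrapping around): 1.374°, 54.527°, 304.099°.
Largest gap = 304.099° ⇒ minimal covering band is its complement: 360° − 304.099° = 55.901°.
Band runs from -117.073° eastward to -61.172°.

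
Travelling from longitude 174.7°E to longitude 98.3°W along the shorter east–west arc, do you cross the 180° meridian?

Yes

Naïve |-98.3 − 174.7| = 273.0° > 180°, so the shorter arc goes the other way round — across 180°.
Signed shortest Δλ = ((-98.3 − 174.7 + 180) mod 360) − 180 = 87.0°.
Going east by 87.0° from +174.7° passes through 180° before reaching -98.3°.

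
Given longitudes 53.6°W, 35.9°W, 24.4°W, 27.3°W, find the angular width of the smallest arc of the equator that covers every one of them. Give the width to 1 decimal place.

Sort the longitudes: -53.6°, -35.9°, -27.3°, -24.4°.
Eastward gaps between consecutive values (wrapping around): 17.7°, 8.6°, 2.9°, 330.8°.
Largest gap = 330.8° ⇒ minimal covering band is its complement: 360° − 330.8° = 29.2°.
Band runs from -53.6° eastward to -24.4°.

29.2°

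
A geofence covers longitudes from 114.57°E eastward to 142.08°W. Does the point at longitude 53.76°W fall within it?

Band width going east from +114.57° to -142.08°: ((-142.08 − 114.57) mod 360) = 103.35°.
Offset of -53.76° east of the west edge: ((-53.76 − 114.57) mod 360) = 191.67°.
191.67° > 103.35° ⇒ outside.

No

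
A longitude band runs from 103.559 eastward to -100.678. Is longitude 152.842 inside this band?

Band width going east from +103.559° to -100.678°: ((-100.678 − 103.559) mod 360) = 155.763°.
Offset of +152.842° east of the west edge: ((152.842 − 103.559) mod 360) = 49.283°.
49.283° ≤ 155.763° ⇒ inside.

Yes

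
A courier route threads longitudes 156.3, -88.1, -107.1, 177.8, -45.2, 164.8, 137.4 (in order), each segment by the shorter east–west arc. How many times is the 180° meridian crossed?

Leg 1: +156.3° → -88.1°, shortest Δλ = 115.6° (east) — crosses 180°.
Leg 2: -88.1° → -107.1°, shortest Δλ = -19.0° (west) — does not cross 180°.
Leg 3: -107.1° → +177.8°, shortest Δλ = -75.1° (west) — crosses 180°.
Leg 4: +177.8° → -45.2°, shortest Δλ = 137.0° (east) — crosses 180°.
Leg 5: -45.2° → +164.8°, shortest Δλ = -150.0° (west) — crosses 180°.
Leg 6: +164.8° → +137.4°, shortest Δλ = -27.4° (west) — does not cross 180°.
Total crossings: 4.

4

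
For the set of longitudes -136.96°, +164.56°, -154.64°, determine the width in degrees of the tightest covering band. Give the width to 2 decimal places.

58.48°

Sort the longitudes: -154.64°, -136.96°, +164.56°.
Eastward gaps between consecutive values (wrapping around): 17.68°, 301.52°, 40.80°.
Largest gap = 301.52° ⇒ minimal covering band is its complement: 360° − 301.52° = 58.48°.
Band runs from +164.56° eastward to -136.96°, crossing the antimeridian.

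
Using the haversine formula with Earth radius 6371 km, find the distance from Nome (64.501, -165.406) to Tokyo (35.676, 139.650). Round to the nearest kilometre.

Δλ = 139.650 − -165.406 = 305.056°; wrapped into (−180°, 180°]: -54.944°.
Δφ = 35.676 − 64.501 = -28.825°.
a = sin²(Δφ/2) + cos φ₁ · cos φ₂ · sin²(Δλ/2) = 0.136373.
c = 2·atan2(√a, √(1−a)) = 0.75648 rad → d = 6371·c ≈ 4819.55 km.

4820 km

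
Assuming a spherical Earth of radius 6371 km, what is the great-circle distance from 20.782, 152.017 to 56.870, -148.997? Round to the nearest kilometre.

Δλ = -148.997 − 152.017 = -301.014°; wrapped into (−180°, 180°]: 58.986°.
Δφ = 56.870 − 20.782 = 36.088°.
a = sin²(Δφ/2) + cos φ₁ · cos φ₂ · sin²(Δλ/2) = 0.219793.
c = 2·atan2(√a, √(1−a)) = 0.97591 rad → d = 6371·c ≈ 6217.53 km.

6218 km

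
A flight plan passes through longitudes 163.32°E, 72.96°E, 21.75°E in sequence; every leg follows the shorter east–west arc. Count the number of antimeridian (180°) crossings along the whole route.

0

Leg 1: +163.32° → +72.96°, shortest Δλ = -90.36° (west) — does not cross 180°.
Leg 2: +72.96° → +21.75°, shortest Δλ = -51.21° (west) — does not cross 180°.
Total crossings: 0.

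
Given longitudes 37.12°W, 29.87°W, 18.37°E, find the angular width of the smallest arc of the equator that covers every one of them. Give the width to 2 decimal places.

55.49°

Sort the longitudes: -37.12°, -29.87°, +18.37°.
Eastward gaps between consecutive values (wrapping around): 7.25°, 48.24°, 304.51°.
Largest gap = 304.51° ⇒ minimal covering band is its complement: 360° − 304.51° = 55.49°.
Band runs from -37.12° eastward to +18.37°.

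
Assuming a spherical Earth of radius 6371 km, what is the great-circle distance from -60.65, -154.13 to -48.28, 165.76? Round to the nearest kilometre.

Δλ = 165.76 − -154.13 = 319.89°; wrapped into (−180°, 180°]: -40.11°.
Δφ = -48.28 − -60.65 = 12.37°.
a = sin²(Δφ/2) + cos φ₁ · cos φ₂ · sin²(Δλ/2) = 0.049966.
c = 2·atan2(√a, √(1−a)) = 0.45087 rad → d = 6371·c ≈ 2872.49 km.

2872 km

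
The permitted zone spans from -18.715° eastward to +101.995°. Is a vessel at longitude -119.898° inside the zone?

Band width going east from -18.715° to +101.995°: ((101.995 − -18.715) mod 360) = 120.710°.
Offset of -119.898° east of the west edge: ((-119.898 − -18.715) mod 360) = 258.817°.
258.817° > 120.710° ⇒ outside.

No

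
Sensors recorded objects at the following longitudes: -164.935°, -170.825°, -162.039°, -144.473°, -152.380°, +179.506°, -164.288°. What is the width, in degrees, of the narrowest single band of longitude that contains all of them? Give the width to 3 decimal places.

Sort the longitudes: -170.825°, -164.935°, -164.288°, -162.039°, -152.380°, -144.473°, +179.506°.
Eastward gaps between consecutive values (wrapping around): 5.890°, 0.647°, 2.249°, 9.659°, 7.907°, 323.979°, 9.669°.
Largest gap = 323.979° ⇒ minimal covering band is its complement: 360° − 323.979° = 36.021°.
Band runs from +179.506° eastward to -144.473°, crossing the antimeridian.

36.021°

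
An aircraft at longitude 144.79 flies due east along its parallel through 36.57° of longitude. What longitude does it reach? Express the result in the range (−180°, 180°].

Start at +144.79°; shift +36.57° → +181.36°.
+181.36° lies outside (−180°, 180°]; subtract 360° → -178.64°.

-178.64°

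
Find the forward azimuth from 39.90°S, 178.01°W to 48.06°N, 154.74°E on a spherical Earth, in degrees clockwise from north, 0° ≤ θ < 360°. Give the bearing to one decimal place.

342.2°

Δλ = 154.74 − -178.01 = 332.75°; wrapped into (−180°, 180°]: -27.25°.
θ = atan2( sin Δλ · cos φ₂ , cos φ₁ · sin φ₂ − sin φ₁ · cos φ₂ · cos Δλ )
  = atan2(-0.30602, 0.95179) = -17.824° → normalised to [0°, 360°): 342.176°.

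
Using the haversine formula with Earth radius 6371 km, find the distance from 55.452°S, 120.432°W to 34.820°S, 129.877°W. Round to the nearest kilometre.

Δλ = -129.877 − -120.432 = -9.445°.
Δφ = -34.820 − -55.452 = 20.632°.
a = sin²(Δφ/2) + cos φ₁ · cos φ₂ · sin²(Δλ/2) = 0.035224.
c = 2·atan2(√a, √(1−a)) = 0.37760 rad → d = 6371·c ≈ 2405.70 km.

2406 km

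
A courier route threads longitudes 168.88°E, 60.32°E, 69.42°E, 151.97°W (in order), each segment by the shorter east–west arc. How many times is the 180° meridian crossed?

Leg 1: +168.88° → +60.32°, shortest Δλ = -108.56° (west) — does not cross 180°.
Leg 2: +60.32° → +69.42°, shortest Δλ = 9.1° (east) — does not cross 180°.
Leg 3: +69.42° → -151.97°, shortest Δλ = 138.61° (east) — crosses 180°.
Total crossings: 1.

1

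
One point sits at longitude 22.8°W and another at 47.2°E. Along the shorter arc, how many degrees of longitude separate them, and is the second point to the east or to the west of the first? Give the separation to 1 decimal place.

Raw difference: 47.2 − -22.8 = 70.0°.
Normalise into (−180°, 180°]: 70.0° stays 70.0°.
Positive ⇒ the second point lies to the east; separation 70.0°.

70.0° east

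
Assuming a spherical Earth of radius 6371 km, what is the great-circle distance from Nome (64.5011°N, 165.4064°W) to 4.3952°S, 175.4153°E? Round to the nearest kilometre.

7823 km

Δλ = 175.4153 − -165.4064 = 340.8217°; wrapped into (−180°, 180°]: -19.1783°.
Δφ = -4.3952 − 64.5011 = -68.8963°.
a = sin²(Δφ/2) + cos φ₁ · cos φ₂ · sin²(Δλ/2) = 0.331882.
c = 2·atan2(√a, √(1−a)) = 1.22788 rad → d = 6371·c ≈ 7822.82 km.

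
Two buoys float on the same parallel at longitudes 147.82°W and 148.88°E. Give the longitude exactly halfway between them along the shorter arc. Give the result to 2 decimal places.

179.47°W

Signed shortest Δλ from -147.82° to +148.88° is -63.30°.
Midpoint longitude = -147.82° + (-63.30°)/2 = -147.82° − 31.65° = -179.47°.
(The naïve average (-147.82 + +148.88)/2 = 0.53° is on the wrong side of the globe.)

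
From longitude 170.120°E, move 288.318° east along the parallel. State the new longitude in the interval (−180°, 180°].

Start at +170.120°; shift +288.318° → +458.438°.
+458.438° lies outside (−180°, 180°]; subtract 360° → +98.438°.

98.438°E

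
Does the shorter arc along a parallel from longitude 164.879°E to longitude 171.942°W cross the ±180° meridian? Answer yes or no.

Naïve |-171.942 − 164.879| = 336.821° > 180°, so the shorter arc goes the other way round — across 180°.
Signed shortest Δλ = ((-171.942 − 164.879 + 180) mod 360) − 180 = 23.179°.
Going east by 23.179° from +164.879° passes through 180° before reaching -171.942°.

Yes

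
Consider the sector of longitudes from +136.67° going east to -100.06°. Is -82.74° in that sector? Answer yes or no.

No

Band width going east from +136.67° to -100.06°: ((-100.06 − 136.67) mod 360) = 123.27°.
Offset of -82.74° east of the west edge: ((-82.74 − 136.67) mod 360) = 140.59°.
140.59° > 123.27° ⇒ outside.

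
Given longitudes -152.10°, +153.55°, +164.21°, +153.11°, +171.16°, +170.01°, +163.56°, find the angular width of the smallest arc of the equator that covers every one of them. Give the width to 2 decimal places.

54.79°

Sort the longitudes: -152.10°, +153.11°, +153.55°, +163.56°, +164.21°, +170.01°, +171.16°.
Eastward gaps between consecutive values (wrapping around): 305.21°, 0.44°, 10.01°, 0.65°, 5.80°, 1.15°, 36.74°.
Largest gap = 305.21° ⇒ minimal covering band is its complement: 360° − 305.21° = 54.79°.
Band runs from +153.11° eastward to -152.10°, crossing the antimeridian.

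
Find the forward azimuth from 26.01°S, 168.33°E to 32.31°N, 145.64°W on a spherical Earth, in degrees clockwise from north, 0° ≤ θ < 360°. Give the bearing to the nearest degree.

Δλ = -145.64 − 168.33 = -313.97°; wrapped into (−180°, 180°]: 46.03°.
θ = atan2( sin Δλ · cos φ₂ , cos φ₁ · sin φ₂ − sin φ₁ · cos φ₂ · cos Δλ )
  = atan2(0.60827, 0.73769) = 39.508° → normalised to [0°, 360°): 39.508°.

40°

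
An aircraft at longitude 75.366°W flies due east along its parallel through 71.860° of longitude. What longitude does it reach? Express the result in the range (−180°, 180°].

Start at -75.366°; shift +71.860° → -3.506°.
-3.506° already lies in (−180°, 180°].

3.506°W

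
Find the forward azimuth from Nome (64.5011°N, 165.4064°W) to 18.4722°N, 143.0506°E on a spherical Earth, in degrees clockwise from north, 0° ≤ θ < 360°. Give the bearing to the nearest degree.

Δλ = 143.0506 − -165.4064 = 308.4570°; wrapped into (−180°, 180°]: -51.5430°.
θ = atan2( sin Δλ · cos φ₂ , cos φ₁ · sin φ₂ − sin φ₁ · cos φ₂ · cos Δλ )
  = atan2(-0.74273, -0.39603) = -118.067° → normalised to [0°, 360°): 241.933°.

242°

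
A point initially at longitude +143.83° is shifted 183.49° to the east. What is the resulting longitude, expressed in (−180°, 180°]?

-32.68°

Start at +143.83°; shift +183.49° → +327.32°.
+327.32° lies outside (−180°, 180°]; subtract 360° → -32.68°.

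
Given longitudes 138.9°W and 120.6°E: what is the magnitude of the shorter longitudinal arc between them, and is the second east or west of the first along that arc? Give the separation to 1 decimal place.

100.5° west

Raw difference: 120.6 − -138.9 = 259.5°.
Normalise into (−180°, 180°]: 259.5° − 360° = -100.5°.
Negative ⇒ the second point lies to the west; separation 100.5°.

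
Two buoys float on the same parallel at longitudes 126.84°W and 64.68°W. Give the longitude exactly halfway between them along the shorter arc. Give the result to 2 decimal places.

Signed shortest Δλ from -126.84° to -64.68° is +62.16°.
Midpoint longitude = -126.84° + (+62.16°)/2 = -126.84° + 31.08° = -95.76°.

95.76°W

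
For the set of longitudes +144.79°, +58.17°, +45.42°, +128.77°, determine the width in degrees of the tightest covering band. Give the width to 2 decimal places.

Sort the longitudes: +45.42°, +58.17°, +128.77°, +144.79°.
Eastward gaps between consecutive values (wrapping around): 12.75°, 70.60°, 16.02°, 260.63°.
Largest gap = 260.63° ⇒ minimal covering band is its complement: 360° − 260.63° = 99.37°.
Band runs from +45.42° eastward to +144.79°.

99.37°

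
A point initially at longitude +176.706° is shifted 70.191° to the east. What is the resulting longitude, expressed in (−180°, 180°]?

Start at +176.706°; shift +70.191° → +246.897°.
+246.897° lies outside (−180°, 180°]; subtract 360° → -113.103°.

-113.103°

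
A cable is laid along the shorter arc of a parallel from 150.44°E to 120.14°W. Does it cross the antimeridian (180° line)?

Naïve |-120.14 − 150.44| = 270.58° > 180°, so the shorter arc goes the other way round — across 180°.
Signed shortest Δλ = ((-120.14 − 150.44 + 180) mod 360) − 180 = 89.42°.
Going east by 89.42° from +150.44° passes through 180° before reaching -120.14°.

Yes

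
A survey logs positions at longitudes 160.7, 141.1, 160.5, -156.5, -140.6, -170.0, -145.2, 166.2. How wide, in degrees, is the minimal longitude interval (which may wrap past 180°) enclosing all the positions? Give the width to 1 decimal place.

Sort the longitudes: -170.0°, -156.5°, -145.2°, -140.6°, +141.1°, +160.5°, +160.7°, +166.2°.
Eastward gaps between consecutive values (wrapping around): 13.5°, 11.3°, 4.6°, 281.7°, 19.4°, 0.2°, 5.5°, 23.8°.
Largest gap = 281.7° ⇒ minimal covering band is its complement: 360° − 281.7° = 78.3°.
Band runs from +141.1° eastward to -140.6°, crossing the antimeridian.

78.3°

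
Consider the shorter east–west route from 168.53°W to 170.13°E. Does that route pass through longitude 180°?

Yes

Naïve |170.13 − -168.53| = 338.66° > 180°, so the shorter arc goes the other way round — across 180°.
Signed shortest Δλ = ((170.13 − -168.53 + 180) mod 360) − 180 = -21.34°.
Going west by 21.34° from -168.53° passes through 180° before reaching +170.13°.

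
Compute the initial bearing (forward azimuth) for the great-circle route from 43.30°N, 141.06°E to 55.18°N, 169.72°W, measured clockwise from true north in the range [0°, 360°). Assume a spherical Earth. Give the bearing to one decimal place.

51.7°

Δλ = -169.72 − 141.06 = -310.78°; wrapped into (−180°, 180°]: 49.22°.
θ = atan2( sin Δλ · cos φ₂ , cos φ₁ · sin φ₂ − sin φ₁ · cos φ₂ · cos Δλ )
  = atan2(0.43237, 0.34169) = 51.682° → normalised to [0°, 360°): 51.682°.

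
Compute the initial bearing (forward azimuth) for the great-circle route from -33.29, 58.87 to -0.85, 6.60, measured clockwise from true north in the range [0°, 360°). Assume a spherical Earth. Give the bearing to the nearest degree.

292°

Δλ = 6.60 − 58.87 = -52.27°.
θ = atan2( sin Δλ · cos φ₂ , cos φ₁ · sin φ₂ − sin φ₁ · cos φ₂ · cos Δλ )
  = atan2(-0.79082, 0.32344) = -67.755° → normalised to [0°, 360°): 292.245°.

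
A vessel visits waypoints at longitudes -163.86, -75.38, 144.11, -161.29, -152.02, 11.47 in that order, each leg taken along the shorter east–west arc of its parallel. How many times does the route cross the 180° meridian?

Leg 1: -163.86° → -75.38°, shortest Δλ = 88.48° (east) — does not cross 180°.
Leg 2: -75.38° → +144.11°, shortest Δλ = -140.51° (west) — crosses 180°.
Leg 3: +144.11° → -161.29°, shortest Δλ = 54.6° (east) — crosses 180°.
Leg 4: -161.29° → -152.02°, shortest Δλ = 9.27° (east) — does not cross 180°.
Leg 5: -152.02° → +11.47°, shortest Δλ = 163.49° (east) — does not cross 180°.
Total crossings: 2.

2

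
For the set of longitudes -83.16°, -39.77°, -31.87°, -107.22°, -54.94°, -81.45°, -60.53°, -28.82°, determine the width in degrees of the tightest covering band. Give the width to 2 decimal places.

Sort the longitudes: -107.22°, -83.16°, -81.45°, -60.53°, -54.94°, -39.77°, -31.87°, -28.82°.
Eastward gaps between consecutive values (wrapping around): 24.06°, 1.71°, 20.92°, 5.59°, 15.17°, 7.90°, 3.05°, 281.60°.
Largest gap = 281.60° ⇒ minimal covering band is its complement: 360° − 281.60° = 78.40°.
Band runs from -107.22° eastward to -28.82°.

78.40°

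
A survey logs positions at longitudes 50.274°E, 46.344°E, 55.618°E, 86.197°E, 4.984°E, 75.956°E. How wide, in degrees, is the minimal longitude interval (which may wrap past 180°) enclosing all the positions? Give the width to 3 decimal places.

81.213°

Sort the longitudes: +4.984°, +46.344°, +50.274°, +55.618°, +75.956°, +86.197°.
Eastward gaps between consecutive values (wrapping around): 41.360°, 3.930°, 5.344°, 20.338°, 10.241°, 278.787°.
Largest gap = 278.787° ⇒ minimal covering band is its complement: 360° − 278.787° = 81.213°.
Band runs from +4.984° eastward to +86.197°.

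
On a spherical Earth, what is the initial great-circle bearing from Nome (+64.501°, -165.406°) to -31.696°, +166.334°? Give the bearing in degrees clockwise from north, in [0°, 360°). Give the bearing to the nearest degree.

204°

Δλ = 166.334 − -165.406 = 331.740°; wrapped into (−180°, 180°]: -28.260°.
θ = atan2( sin Δλ · cos φ₂ , cos φ₁ · sin φ₂ − sin φ₁ · cos φ₂ · cos Δλ )
  = atan2(-0.40285, -0.90262) = -155.948° → normalised to [0°, 360°): 204.052°.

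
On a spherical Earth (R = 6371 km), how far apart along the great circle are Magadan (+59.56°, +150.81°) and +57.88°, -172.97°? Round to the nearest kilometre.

2073 km

Δλ = -172.97 − 150.81 = -323.78°; wrapped into (−180°, 180°]: 36.22°.
Δφ = 57.88 − 59.56 = -1.68°.
a = sin²(Δφ/2) + cos φ₁ · cos φ₂ · sin²(Δλ/2) = 0.026243.
c = 2·atan2(√a, √(1−a)) = 0.32543 rad → d = 6371·c ≈ 2073.29 km.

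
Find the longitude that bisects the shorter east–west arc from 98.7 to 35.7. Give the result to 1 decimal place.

Signed shortest Δλ from +98.7° to +35.7° is -63.0°.
Midpoint longitude = +98.7° + (-63.0°)/2 = +98.7° − 31.5° = +67.2°.

+67.2°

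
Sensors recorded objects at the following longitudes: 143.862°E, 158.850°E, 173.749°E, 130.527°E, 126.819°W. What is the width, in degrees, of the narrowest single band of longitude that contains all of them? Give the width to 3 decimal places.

102.654°

Sort the longitudes: -126.819°, +130.527°, +143.862°, +158.850°, +173.749°.
Eastward gaps between consecutive values (wrapping around): 257.346°, 13.335°, 14.988°, 14.899°, 59.432°.
Largest gap = 257.346° ⇒ minimal covering band is its complement: 360° − 257.346° = 102.654°.
Band runs from +130.527° eastward to -126.819°, crossing the antimeridian.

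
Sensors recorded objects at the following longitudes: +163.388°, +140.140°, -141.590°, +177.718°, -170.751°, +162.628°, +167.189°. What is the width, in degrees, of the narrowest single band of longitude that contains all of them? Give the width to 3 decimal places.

Sort the longitudes: -170.751°, -141.590°, +140.140°, +162.628°, +163.388°, +167.189°, +177.718°.
Eastward gaps between consecutive values (wrapping around): 29.161°, 281.730°, 22.488°, 0.760°, 3.801°, 10.529°, 11.531°.
Largest gap = 281.730° ⇒ minimal covering band is its complement: 360° − 281.730° = 78.270°.
Band runs from +140.140° eastward to -141.590°, crossing the antimeridian.

78.270°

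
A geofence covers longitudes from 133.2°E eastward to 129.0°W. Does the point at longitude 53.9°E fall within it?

Band width going east from +133.2° to -129.0°: ((-129.0 − 133.2) mod 360) = 97.8°.
Offset of +53.9° east of the west edge: ((53.9 − 133.2) mod 360) = 280.7°.
280.7° > 97.8° ⇒ outside.

No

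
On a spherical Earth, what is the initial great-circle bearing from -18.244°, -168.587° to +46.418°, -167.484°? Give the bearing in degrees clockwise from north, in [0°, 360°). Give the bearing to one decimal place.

0.8°

Δλ = -167.484 − -168.587 = 1.103°.
θ = atan2( sin Δλ · cos φ₂ , cos φ₁ · sin φ₂ − sin φ₁ · cos φ₂ · cos Δλ )
  = atan2(0.01327, 0.90376) = 0.841° → normalised to [0°, 360°): 0.841°.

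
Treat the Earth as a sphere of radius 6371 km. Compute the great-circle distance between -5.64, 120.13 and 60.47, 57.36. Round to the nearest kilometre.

Δλ = 57.36 − 120.13 = -62.77°.
Δφ = 60.47 − -5.64 = 66.11°.
a = sin²(Δφ/2) + cos φ₁ · cos φ₂ · sin²(Δλ/2) = 0.430540.
c = 2·atan2(√a, √(1−a)) = 1.43142 rad → d = 6371·c ≈ 9119.61 km.

9120 km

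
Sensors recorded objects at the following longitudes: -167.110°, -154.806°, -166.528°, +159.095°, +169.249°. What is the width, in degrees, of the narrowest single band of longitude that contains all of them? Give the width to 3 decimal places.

46.099°

Sort the longitudes: -167.110°, -166.528°, -154.806°, +159.095°, +169.249°.
Eastward gaps between consecutive values (wrapping around): 0.582°, 11.722°, 313.901°, 10.154°, 23.641°.
Largest gap = 313.901° ⇒ minimal covering band is its complement: 360° − 313.901° = 46.099°.
Band runs from +159.095° eastward to -154.806°, crossing the antimeridian.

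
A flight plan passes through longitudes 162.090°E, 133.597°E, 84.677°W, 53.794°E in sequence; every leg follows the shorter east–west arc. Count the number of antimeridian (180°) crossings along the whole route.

Leg 1: +162.090° → +133.597°, shortest Δλ = -28.493° (west) — does not cross 180°.
Leg 2: +133.597° → -84.677°, shortest Δλ = 141.726° (east) — crosses 180°.
Leg 3: -84.677° → +53.794°, shortest Δλ = 138.471° (east) — does not cross 180°.
Total crossings: 1.

1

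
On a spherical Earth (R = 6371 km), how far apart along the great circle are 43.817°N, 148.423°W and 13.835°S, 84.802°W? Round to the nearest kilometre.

9076 km

Δλ = -84.802 − -148.423 = 63.621°.
Δφ = -13.835 − 43.817 = -57.652°.
a = sin²(Δφ/2) + cos φ₁ · cos φ₂ · sin²(Δλ/2) = 0.427135.
c = 2·atan2(√a, √(1−a)) = 1.42455 rad → d = 6371·c ≈ 9075.78 km.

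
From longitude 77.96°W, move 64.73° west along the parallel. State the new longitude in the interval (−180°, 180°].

142.69°W

Start at -77.96°; shift −64.73° → -142.69°.
-142.69° already lies in (−180°, 180°].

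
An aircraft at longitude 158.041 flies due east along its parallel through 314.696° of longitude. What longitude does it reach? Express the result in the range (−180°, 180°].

+112.737°

Start at +158.041°; shift +314.696° → +472.737°.
+472.737° lies outside (−180°, 180°]; subtract 360° → +112.737°.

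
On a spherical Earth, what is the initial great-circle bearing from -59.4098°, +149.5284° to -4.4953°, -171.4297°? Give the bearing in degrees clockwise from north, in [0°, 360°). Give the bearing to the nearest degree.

Δλ = -171.4297 − 149.5284 = -320.9581°; wrapped into (−180°, 180°]: 39.0419°.
θ = atan2( sin Δλ · cos φ₂ , cos φ₁ · sin φ₂ − sin φ₁ · cos φ₂ · cos Δλ )
  = atan2(0.62795, 0.62665) = 45.059° → normalised to [0°, 360°): 45.059°.

45°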